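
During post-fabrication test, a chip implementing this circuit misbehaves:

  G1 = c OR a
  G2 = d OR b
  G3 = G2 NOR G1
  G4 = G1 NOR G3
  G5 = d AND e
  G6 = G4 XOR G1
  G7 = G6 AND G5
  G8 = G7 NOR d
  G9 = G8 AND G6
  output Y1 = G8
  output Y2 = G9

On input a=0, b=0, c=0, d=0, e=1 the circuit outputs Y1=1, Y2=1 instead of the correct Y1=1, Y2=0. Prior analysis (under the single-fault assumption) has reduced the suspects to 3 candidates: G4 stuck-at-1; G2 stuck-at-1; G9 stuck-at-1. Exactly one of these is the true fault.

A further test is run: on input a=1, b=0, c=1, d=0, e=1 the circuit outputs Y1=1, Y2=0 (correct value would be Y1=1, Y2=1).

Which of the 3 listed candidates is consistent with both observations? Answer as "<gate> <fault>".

G4 stuck-at-1

Evaluate each candidate on input a=1, b=0, c=1, d=0, e=1:
  G4 stuck-at-1: G1=1, G2=0, G3=0, G4=1 [stuck-at-1], G5=0, G6=0, G7=0, G8=1, G9=0 → Y1=1, Y2=0 — matches
  G2 stuck-at-1: G1=1, G2=1 [stuck-at-1], G3=0, G4=0, G5=0, G6=1, G7=0, G8=1, G9=1 → Y1=1, Y2=1 — eliminated
  G9 stuck-at-1: G1=1, G2=0, G3=0, G4=0, G5=0, G6=1, G7=0, G8=1, G9=1 [stuck-at-1] → Y1=1, Y2=1 — eliminated
Only G4 stuck-at-1 reproduces the observed Y1=1, Y2=0.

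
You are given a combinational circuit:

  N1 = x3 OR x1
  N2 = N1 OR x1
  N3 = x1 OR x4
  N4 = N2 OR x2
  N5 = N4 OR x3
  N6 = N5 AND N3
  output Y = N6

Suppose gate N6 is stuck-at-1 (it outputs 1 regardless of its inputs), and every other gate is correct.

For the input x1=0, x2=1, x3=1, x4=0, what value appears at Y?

1

Propagate with N6 forced: N1=1, N2=1, N3=0, N4=1, N5=1, N6=1 [stuck-at-1].
So Y = 1. (Without the fault it would be 0.)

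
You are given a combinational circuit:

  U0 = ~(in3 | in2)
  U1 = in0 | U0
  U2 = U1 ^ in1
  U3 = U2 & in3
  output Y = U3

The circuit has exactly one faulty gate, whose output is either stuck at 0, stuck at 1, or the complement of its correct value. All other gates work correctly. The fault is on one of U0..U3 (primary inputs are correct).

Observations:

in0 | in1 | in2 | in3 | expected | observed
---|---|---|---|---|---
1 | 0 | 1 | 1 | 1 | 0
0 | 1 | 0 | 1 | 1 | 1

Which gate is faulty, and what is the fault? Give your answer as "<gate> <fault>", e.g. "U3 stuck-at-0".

U1 stuck-at-0

Fault-free values for test 1 (in0=1, in1=0, in2=1, in3=1): U0=0, U1=1, U2=1, U3=1, giving Y=1. Observed 0.
Test 1: faults giving observed 0 are {U1 stuck-at-0, U1 inverted output, U2 stuck-at-0, U2 inverted output, U3 stuck-at-0, U3 inverted output}.
Test 2 (in0=0, in1=1, in2=0, in3=1): fault-free U0=0, U1=0, U2=1, U3=1 → 1; observed 1. Eliminates U1 inverted output, U2 stuck-at-0, U2 inverted output, U3 stuck-at-0, U3 inverted output.
Only U1 stuck-at-0 is consistent with every test.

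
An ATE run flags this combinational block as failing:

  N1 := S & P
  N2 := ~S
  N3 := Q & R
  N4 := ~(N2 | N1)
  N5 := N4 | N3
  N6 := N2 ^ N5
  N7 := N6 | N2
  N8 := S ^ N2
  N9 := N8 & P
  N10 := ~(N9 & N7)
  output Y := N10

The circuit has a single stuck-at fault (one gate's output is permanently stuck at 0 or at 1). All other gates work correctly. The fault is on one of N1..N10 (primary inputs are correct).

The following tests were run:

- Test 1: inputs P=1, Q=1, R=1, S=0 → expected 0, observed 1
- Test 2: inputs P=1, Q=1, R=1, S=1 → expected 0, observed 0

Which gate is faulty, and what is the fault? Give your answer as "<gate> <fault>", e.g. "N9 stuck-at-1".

Fault-free values for test 1 (P=1, Q=1, R=1, S=0): N1=0, N2=1, N3=1, N4=0, N5=1, N6=0, N7=1, N8=1, N9=1, N10=0, giving Y=0. Observed 1.
Test 1: faults giving observed 1 are {N2 stuck-at-0, N7 stuck-at-0, N8 stuck-at-0, N9 stuck-at-0, N10 stuck-at-1}.
Test 2 (P=1, Q=1, R=1, S=1): fault-free N1=1, N2=0, N3=1, N4=0, N5=1, N6=1, N7=1, N8=1, N9=1, N10=0 → 0; observed 0. Eliminates N7 stuck-at-0, N8 stuck-at-0, N9 stuck-at-0, N10 stuck-at-1.
Only N2 stuck-at-0 is consistent with every test.

N2 stuck-at-0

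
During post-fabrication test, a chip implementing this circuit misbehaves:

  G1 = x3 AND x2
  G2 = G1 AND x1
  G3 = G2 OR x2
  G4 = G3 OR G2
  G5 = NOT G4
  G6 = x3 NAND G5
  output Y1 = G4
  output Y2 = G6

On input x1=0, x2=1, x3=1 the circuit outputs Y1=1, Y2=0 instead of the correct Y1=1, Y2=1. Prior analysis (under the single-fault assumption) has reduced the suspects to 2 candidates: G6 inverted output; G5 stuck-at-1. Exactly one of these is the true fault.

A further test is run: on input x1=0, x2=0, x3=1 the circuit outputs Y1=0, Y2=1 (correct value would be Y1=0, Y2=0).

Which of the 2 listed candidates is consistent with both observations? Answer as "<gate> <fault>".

G6 inverted output

Evaluate each candidate on input x1=0, x2=0, x3=1:
  G6 inverted output: G1=0, G2=0, G3=0, G4=0, G5=1, G6=1 [inverted output] → Y1=0, Y2=1 — matches
  G5 stuck-at-1: G1=0, G2=0, G3=0, G4=0, G5=1 [stuck-at-1], G6=0 → Y1=0, Y2=0 — eliminated
Only G6 inverted output reproduces the observed Y1=0, Y2=1.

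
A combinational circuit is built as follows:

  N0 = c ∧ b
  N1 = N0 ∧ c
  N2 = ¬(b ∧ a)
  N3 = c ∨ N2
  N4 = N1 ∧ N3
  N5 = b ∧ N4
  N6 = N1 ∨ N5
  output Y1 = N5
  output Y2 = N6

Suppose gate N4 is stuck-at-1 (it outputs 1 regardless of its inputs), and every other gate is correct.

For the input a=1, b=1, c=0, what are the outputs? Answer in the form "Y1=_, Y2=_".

Y1=1, Y2=1

Propagate with N4 forced: N0=0, N1=0, N2=0, N3=0, N4=1 [stuck-at-1], N5=1, N6=1.
So the outputs are Y1=1, Y2=1. (Without the fault they would be Y1=0, Y2=0.)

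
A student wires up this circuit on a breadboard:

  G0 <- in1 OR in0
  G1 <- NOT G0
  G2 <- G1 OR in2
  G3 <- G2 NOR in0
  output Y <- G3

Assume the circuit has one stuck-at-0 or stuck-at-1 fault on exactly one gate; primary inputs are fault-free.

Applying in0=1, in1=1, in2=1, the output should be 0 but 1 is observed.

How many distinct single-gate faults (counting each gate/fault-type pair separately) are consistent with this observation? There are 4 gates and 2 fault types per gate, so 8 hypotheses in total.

Fault-free: G0=1, G1=0, G2=1, G3=0 → 0. Observed 1.
  G0 stuck-at-0: output 0 ✗
  G0 stuck-at-1: output 0 ✗
  G1 stuck-at-0: output 0 ✗
  G1 stuck-at-1: output 0 ✗
  G2 stuck-at-0: output 0 ✗
  G2 stuck-at-1: output 0 ✗
  G3 stuck-at-0: output 0 ✗
  G3 stuck-at-1: output 1 ✓
Consistent faults: {G3 stuck-at-1} — 1 in all.

1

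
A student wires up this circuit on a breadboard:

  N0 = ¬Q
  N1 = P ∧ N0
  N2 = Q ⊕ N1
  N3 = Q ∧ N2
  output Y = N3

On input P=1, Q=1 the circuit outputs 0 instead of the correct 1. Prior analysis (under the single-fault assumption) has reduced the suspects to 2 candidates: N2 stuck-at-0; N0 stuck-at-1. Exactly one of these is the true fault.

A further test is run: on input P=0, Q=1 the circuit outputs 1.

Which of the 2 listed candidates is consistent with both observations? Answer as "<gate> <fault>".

Evaluate each candidate on input P=0, Q=1:
  N2 stuck-at-0: N0=0, N1=0, N2=0 [stuck-at-0], N3=0 → 0 — eliminated
  N0 stuck-at-1: N0=1 [stuck-at-1], N1=0, N2=1, N3=1 → 1 — matches
Only N0 stuck-at-1 reproduces the observed 1.

N0 stuck-at-1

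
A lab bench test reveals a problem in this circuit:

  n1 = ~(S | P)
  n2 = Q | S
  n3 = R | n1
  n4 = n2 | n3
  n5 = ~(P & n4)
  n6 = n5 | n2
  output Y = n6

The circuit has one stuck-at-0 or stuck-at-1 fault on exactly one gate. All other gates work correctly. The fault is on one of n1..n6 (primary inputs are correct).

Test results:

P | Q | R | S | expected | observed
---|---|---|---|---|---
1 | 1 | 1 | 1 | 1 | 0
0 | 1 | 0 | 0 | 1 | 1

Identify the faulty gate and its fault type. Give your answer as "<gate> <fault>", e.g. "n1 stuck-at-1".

Fault-free values for test 1 (P=1, Q=1, R=1, S=1): n1=0, n2=1, n3=1, n4=1, n5=0, n6=1, giving Y=1. Observed 0.
Test 1: faults giving observed 0 are {n2 stuck-at-0, n6 stuck-at-0}.
Test 2 (P=0, Q=1, R=0, S=0): fault-free n1=1, n2=1, n3=1, n4=1, n5=1, n6=1 → 1; observed 1. Eliminates n6 stuck-at-0.
Only n2 stuck-at-0 is consistent with every test.

n2 stuck-at-0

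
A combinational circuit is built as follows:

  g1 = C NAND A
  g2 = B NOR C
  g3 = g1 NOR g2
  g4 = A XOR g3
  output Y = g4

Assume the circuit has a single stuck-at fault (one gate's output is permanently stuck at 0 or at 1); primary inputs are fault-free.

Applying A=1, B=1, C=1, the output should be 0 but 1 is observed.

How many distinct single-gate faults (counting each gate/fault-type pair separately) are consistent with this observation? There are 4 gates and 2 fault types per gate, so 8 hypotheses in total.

4

Fault-free: g1=0, g2=0, g3=1, g4=0 → 0. Observed 1.
  g1 stuck-at-0: output 0 ✗
  g1 stuck-at-1: output 1 ✓
  g2 stuck-at-0: output 0 ✗
  g2 stuck-at-1: output 1 ✓
  g3 stuck-at-0: output 1 ✓
  g3 stuck-at-1: output 0 ✗
  g4 stuck-at-0: output 0 ✗
  g4 stuck-at-1: output 1 ✓
Consistent faults: {g1 stuck-at-1, g2 stuck-at-1, g3 stuck-at-0, g4 stuck-at-1} — 4 in all.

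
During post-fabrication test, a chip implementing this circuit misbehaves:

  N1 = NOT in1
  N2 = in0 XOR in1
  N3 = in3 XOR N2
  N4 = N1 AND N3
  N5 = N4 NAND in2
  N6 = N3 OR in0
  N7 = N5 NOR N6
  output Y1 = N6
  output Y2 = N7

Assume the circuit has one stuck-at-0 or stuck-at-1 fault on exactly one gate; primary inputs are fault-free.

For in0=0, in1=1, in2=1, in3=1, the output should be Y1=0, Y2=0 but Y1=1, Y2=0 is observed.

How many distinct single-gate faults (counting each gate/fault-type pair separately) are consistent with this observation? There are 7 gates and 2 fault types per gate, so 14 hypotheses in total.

Fault-free: N1=0, N2=1, N3=0, N4=0, N5=1, N6=0, N7=0 → Y1=0, Y2=0. Observed Y1=1, Y2=0.
  N1 stuck-at-0: output Y1=0, Y2=0 ✗
  N1 stuck-at-1: output Y1=0, Y2=0 ✗
  N2 stuck-at-0: output Y1=1, Y2=0 ✓
  N2 stuck-at-1: output Y1=0, Y2=0 ✗
  N3 stuck-at-0: output Y1=0, Y2=0 ✗
  N3 stuck-at-1: output Y1=1, Y2=0 ✓
  N4 stuck-at-0: output Y1=0, Y2=0 ✗
  N4 stuck-at-1: output Y1=0, Y2=1 ✗
  N5 stuck-at-0: output Y1=0, Y2=1 ✗
  N5 stuck-at-1: output Y1=0, Y2=0 ✗
  N6 stuck-at-0: output Y1=0, Y2=0 ✗
  N6 stuck-at-1: output Y1=1, Y2=0 ✓
  N7 stuck-at-0: output Y1=0, Y2=0 ✗
  N7 stuck-at-1: output Y1=0, Y2=1 ✗
Consistent faults: {N2 stuck-at-0, N3 stuck-at-1, N6 stuck-at-1} — 3 in all.

3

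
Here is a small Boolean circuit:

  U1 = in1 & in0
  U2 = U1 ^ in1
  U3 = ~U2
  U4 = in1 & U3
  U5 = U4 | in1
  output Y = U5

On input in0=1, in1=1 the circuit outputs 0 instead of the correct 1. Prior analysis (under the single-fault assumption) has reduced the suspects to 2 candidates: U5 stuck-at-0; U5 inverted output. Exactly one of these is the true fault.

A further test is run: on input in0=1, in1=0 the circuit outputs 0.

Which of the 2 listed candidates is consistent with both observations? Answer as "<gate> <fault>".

Evaluate each candidate on input in0=1, in1=0:
  U5 stuck-at-0: U1=0, U2=0, U3=1, U4=0, U5=0 [stuck-at-0] → 0 — matches
  U5 inverted output: U1=0, U2=0, U3=1, U4=0, U5=1 [inverted output] → 1 — eliminated
Only U5 stuck-at-0 reproduces the observed 0.

U5 stuck-at-0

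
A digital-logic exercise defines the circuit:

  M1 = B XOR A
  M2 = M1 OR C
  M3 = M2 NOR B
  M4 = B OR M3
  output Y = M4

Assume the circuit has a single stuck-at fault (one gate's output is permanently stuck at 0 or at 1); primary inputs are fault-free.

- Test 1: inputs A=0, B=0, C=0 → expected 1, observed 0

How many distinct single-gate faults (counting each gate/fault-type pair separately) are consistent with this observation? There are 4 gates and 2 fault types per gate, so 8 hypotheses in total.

Fault-free: M1=0, M2=0, M3=1, M4=1 → 1. Observed 0.
  M1 stuck-at-0: output 1 ✗
  M1 stuck-at-1: output 0 ✓
  M2 stuck-at-0: output 1 ✗
  M2 stuck-at-1: output 0 ✓
  M3 stuck-at-0: output 0 ✓
  M3 stuck-at-1: output 1 ✗
  M4 stuck-at-0: output 0 ✓
  M4 stuck-at-1: output 1 ✗
Consistent faults: {M1 stuck-at-1, M2 stuck-at-1, M3 stuck-at-0, M4 stuck-at-0} — 4 in all.

4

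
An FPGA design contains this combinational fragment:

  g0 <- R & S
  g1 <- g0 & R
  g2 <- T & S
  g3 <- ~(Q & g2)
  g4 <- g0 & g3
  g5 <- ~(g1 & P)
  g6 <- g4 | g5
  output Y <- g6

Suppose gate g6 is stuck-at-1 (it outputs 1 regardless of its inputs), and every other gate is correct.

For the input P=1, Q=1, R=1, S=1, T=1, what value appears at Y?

Propagate with g6 forced: g0=1, g1=1, g2=1, g3=0, g4=0, g5=0, g6=1 [stuck-at-1].
So Y = 1. (Without the fault it would be 0.)

1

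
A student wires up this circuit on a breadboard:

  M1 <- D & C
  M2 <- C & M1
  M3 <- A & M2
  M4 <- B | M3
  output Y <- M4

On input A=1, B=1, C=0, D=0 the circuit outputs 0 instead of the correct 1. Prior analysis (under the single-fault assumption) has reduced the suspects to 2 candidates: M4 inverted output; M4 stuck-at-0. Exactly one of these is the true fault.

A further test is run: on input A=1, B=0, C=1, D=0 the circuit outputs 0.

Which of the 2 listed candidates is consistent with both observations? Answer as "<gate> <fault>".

Evaluate each candidate on input A=1, B=0, C=1, D=0:
  M4 inverted output: M1=0, M2=0, M3=0, M4=1 [inverted output] → 1 — eliminated
  M4 stuck-at-0: M1=0, M2=0, M3=0, M4=0 [stuck-at-0] → 0 — matches
Only M4 stuck-at-0 reproduces the observed 0.

M4 stuck-at-0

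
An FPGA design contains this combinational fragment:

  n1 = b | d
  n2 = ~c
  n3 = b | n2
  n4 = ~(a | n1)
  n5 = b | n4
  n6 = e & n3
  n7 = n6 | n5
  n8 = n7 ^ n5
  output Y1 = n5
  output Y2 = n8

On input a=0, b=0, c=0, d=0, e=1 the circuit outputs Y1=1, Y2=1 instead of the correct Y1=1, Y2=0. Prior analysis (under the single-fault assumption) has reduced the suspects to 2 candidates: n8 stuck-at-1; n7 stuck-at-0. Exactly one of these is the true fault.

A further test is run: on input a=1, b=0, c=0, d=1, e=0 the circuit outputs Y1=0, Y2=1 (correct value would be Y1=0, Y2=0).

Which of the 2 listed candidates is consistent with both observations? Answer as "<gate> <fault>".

Evaluate each candidate on input a=1, b=0, c=0, d=1, e=0:
  n8 stuck-at-1: n1=1, n2=1, n3=1, n4=0, n5=0, n6=0, n7=0, n8=1 [stuck-at-1] → Y1=0, Y2=1 — matches
  n7 stuck-at-0: n1=1, n2=1, n3=1, n4=0, n5=0, n6=0, n7=0 [stuck-at-0], n8=0 → Y1=0, Y2=0 — eliminated
Only n8 stuck-at-1 reproduces the observed Y1=0, Y2=1.

n8 stuck-at-1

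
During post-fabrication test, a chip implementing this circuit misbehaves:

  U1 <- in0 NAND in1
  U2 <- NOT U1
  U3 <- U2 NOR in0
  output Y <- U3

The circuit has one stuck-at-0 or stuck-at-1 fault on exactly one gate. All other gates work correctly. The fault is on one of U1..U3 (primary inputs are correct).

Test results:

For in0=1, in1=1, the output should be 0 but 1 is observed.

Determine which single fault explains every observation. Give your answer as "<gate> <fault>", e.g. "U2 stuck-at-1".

U3 stuck-at-1

Fault-free values for test 1 (in0=1, in1=1): U1=0, U2=1, U3=0, giving Y=0. Observed 1.
Test 1: faults giving observed 1 are {U3 stuck-at-1}.
Only U3 stuck-at-1 is consistent with every test.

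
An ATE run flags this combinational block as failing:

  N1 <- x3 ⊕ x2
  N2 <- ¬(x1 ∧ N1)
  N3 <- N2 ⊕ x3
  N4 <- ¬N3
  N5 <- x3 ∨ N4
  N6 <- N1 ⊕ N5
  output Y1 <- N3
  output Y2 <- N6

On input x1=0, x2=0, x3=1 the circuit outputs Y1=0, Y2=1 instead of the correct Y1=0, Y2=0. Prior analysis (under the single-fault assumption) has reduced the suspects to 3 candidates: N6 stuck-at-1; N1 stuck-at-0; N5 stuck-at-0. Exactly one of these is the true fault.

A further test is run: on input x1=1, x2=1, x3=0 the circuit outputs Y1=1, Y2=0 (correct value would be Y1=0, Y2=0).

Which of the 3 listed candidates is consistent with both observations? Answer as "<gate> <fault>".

N1 stuck-at-0

Evaluate each candidate on input x1=1, x2=1, x3=0:
  N6 stuck-at-1: N1=1, N2=0, N3=0, N4=1, N5=1, N6=1 [stuck-at-1] → Y1=0, Y2=1 — eliminated
  N1 stuck-at-0: N1=0 [stuck-at-0], N2=1, N3=1, N4=0, N5=0, N6=0 → Y1=1, Y2=0 — matches
  N5 stuck-at-0: N1=1, N2=0, N3=0, N4=1, N5=0 [stuck-at-0], N6=1 → Y1=0, Y2=1 — eliminated
Only N1 stuck-at-0 reproduces the observed Y1=1, Y2=0.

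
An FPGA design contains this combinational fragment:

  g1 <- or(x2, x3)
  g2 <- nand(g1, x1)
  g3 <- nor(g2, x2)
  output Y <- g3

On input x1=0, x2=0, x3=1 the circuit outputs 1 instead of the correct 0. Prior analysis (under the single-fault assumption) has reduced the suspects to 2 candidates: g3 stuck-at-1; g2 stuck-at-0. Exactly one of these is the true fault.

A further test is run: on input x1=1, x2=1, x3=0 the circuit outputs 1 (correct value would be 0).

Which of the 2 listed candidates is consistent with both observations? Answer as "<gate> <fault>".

Evaluate each candidate on input x1=1, x2=1, x3=0:
  g3 stuck-at-1: g1=1, g2=0, g3=1 [stuck-at-1] → 1 — matches
  g2 stuck-at-0: g1=1, g2=0 [stuck-at-0], g3=0 → 0 — eliminated
Only g3 stuck-at-1 reproduces the observed 1.

g3 stuck-at-1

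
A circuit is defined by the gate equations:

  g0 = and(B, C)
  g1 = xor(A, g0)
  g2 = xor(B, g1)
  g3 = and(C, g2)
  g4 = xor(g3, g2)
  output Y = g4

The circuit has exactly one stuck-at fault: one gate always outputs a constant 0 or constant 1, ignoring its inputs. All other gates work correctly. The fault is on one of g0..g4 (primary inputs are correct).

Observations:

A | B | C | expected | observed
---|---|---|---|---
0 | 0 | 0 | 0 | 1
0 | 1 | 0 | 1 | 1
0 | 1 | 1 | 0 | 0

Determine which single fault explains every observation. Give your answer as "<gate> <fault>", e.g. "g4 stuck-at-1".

g2 stuck-at-1

Fault-free values for test 1 (A=0, B=0, C=0): g0=0, g1=0, g2=0, g3=0, g4=0, giving Y=0. Observed 1.
Test 1: faults giving observed 1 are {g0 stuck-at-1, g1 stuck-at-1, g2 stuck-at-1, g3 stuck-at-1, g4 stuck-at-1}.
Test 2 (A=0, B=1, C=0): fault-free g0=0, g1=0, g2=1, g3=0, g4=1 → 1; observed 1. Eliminates g0 stuck-at-1, g1 stuck-at-1, g3 stuck-at-1.
Test 3 (A=0, B=1, C=1): fault-free g0=1, g1=1, g2=0, g3=0, g4=0 → 0; observed 0. Eliminates g4 stuck-at-1.
Only g2 stuck-at-1 is consistent with every test.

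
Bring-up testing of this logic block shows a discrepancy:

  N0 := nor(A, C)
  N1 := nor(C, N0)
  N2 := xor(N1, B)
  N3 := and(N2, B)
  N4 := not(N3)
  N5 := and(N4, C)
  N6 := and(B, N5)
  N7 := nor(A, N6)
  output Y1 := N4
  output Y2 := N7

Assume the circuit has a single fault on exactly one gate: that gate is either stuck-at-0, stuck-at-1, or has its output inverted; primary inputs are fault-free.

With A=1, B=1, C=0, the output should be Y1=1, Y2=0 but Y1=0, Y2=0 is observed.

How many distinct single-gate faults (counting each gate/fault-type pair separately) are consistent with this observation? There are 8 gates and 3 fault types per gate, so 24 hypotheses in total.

10

Fault-free: N0=0, N1=1, N2=0, N3=0, N4=1, N5=0, N6=0, N7=0 → Y1=1, Y2=0. Observed Y1=0, Y2=0.
  N0: stuck-at-1, inverted output ✓; others ✗
  N1: stuck-at-0, inverted output ✓; others ✗
  N2: stuck-at-1, inverted output ✓; others ✗
  N3: stuck-at-1, inverted output ✓; others ✗
  N4: stuck-at-0, inverted output ✓; others ✗
  N5: none of the 3 fault types match ✗
  N6: none of the 3 fault types match ✗
  N7: none of the 3 fault types match ✗
Consistent faults: {N0 stuck-at-1, N0 inverted output, N1 stuck-at-0, N1 inverted output, N2 stuck-at-1, N2 inverted output, N3 stuck-at-1, N3 inverted output, N4 stuck-at-0, N4 inverted output} — 10 in all.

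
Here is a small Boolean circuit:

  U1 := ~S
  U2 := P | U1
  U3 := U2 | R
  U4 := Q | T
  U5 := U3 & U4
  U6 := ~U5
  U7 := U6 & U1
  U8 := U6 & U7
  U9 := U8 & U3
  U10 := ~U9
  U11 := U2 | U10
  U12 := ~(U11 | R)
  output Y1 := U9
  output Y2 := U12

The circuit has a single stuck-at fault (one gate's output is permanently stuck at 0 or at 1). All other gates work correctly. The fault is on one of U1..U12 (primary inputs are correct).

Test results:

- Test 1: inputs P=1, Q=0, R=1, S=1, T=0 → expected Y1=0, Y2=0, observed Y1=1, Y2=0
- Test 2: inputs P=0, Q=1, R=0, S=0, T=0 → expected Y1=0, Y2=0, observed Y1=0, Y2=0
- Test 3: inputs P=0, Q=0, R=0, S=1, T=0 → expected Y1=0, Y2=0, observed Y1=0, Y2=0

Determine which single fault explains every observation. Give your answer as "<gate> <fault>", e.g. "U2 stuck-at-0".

U7 stuck-at-1

Fault-free values for test 1 (P=1, Q=0, R=1, S=1, T=0): U1=0, U2=1, U3=1, U4=0, U5=0, U6=1, U7=0, U8=0, U9=0, U10=1, U11=1, U12=0, giving Y1=0, Y2=0. Observed Y1=1, Y2=0.
Test 1: faults giving observed Y1=1, Y2=0 are {U1 stuck-at-1, U7 stuck-at-1, U8 stuck-at-1, U9 stuck-at-1}.
Test 2 (P=0, Q=1, R=0, S=0, T=0): fault-free U1=1, U2=1, U3=1, U4=1, U5=1, U6=0, U7=0, U8=0, U9=0, U10=1, U11=1, U12=0 → Y1=0, Y2=0; observed Y1=0, Y2=0. Eliminates U8 stuck-at-1, U9 stuck-at-1.
Test 3 (P=0, Q=0, R=0, S=1, T=0): fault-free U1=0, U2=0, U3=0, U4=0, U5=0, U6=1, U7=0, U8=0, U9=0, U10=1, U11=1, U12=0 → Y1=0, Y2=0; observed Y1=0, Y2=0. Eliminates U1 stuck-at-1.
Only U7 stuck-at-1 is consistent with every test.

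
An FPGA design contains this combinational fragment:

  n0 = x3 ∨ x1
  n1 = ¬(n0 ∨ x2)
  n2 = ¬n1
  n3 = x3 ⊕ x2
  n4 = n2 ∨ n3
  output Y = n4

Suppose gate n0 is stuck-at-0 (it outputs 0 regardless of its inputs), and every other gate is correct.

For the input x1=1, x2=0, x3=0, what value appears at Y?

Propagate with n0 forced: n0=0 [stuck-at-0], n1=1, n2=0, n3=0, n4=0.
So Y = 0. (Without the fault it would be 1.)

0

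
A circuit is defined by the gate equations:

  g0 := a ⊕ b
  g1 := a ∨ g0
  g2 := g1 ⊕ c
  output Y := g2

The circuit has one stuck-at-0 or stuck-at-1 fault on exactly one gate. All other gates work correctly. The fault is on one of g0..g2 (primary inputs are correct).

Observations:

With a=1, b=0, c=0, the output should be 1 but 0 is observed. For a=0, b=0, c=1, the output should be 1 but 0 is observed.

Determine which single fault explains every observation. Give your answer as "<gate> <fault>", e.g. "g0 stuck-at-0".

Fault-free values for test 1 (a=1, b=0, c=0): g0=1, g1=1, g2=1, giving Y=1. Observed 0.
Test 1: faults giving observed 0 are {g1 stuck-at-0, g2 stuck-at-0}.
Test 2 (a=0, b=0, c=1): fault-free g0=0, g1=0, g2=1 → 1; observed 0. Eliminates g1 stuck-at-0.
Only g2 stuck-at-0 is consistent with every test.

g2 stuck-at-0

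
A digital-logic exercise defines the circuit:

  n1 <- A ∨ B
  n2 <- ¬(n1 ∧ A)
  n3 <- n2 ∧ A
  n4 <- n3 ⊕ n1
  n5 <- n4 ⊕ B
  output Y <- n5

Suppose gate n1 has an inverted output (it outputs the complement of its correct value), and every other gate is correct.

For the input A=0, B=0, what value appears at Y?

Propagate with n1 forced: n1=1 [inverted output], n2=1, n3=0, n4=1, n5=1.
So Y = 1. (Without the fault it would be 0.)

1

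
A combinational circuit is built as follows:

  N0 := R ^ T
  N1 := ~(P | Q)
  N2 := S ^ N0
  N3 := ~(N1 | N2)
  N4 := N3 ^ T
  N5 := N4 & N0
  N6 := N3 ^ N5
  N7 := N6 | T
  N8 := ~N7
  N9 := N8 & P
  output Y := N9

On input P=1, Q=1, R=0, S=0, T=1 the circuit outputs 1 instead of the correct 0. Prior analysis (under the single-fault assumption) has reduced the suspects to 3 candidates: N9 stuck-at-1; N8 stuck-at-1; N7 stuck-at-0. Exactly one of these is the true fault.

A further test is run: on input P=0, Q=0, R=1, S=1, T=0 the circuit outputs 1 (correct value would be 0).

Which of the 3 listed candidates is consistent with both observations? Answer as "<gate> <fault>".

N9 stuck-at-1

Evaluate each candidate on input P=0, Q=0, R=1, S=1, T=0:
  N9 stuck-at-1: N0=1, N1=1, N2=0, N3=0, N4=0, N5=0, N6=0, N7=0, N8=1, N9=1 [stuck-at-1] → 1 — matches
  N8 stuck-at-1: N0=1, N1=1, N2=0, N3=0, N4=0, N5=0, N6=0, N7=0, N8=1 [stuck-at-1], N9=0 → 0 — eliminated
  N7 stuck-at-0: N0=1, N1=1, N2=0, N3=0, N4=0, N5=0, N6=0, N7=0 [stuck-at-0], N8=1, N9=0 → 0 — eliminated
Only N9 stuck-at-1 reproduces the observed 1.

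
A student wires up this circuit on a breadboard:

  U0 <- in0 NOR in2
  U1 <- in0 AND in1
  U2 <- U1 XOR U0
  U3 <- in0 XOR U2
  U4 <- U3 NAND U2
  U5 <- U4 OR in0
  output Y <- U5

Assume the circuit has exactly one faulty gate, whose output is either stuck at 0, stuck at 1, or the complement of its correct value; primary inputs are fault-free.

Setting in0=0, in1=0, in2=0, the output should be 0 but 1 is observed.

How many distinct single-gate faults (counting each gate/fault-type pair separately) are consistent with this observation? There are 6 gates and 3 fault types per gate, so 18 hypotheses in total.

Fault-free: U0=1, U1=0, U2=1, U3=1, U4=0, U5=0 → 0. Observed 1.
  U0: stuck-at-0, inverted output ✓; others ✗
  U1: stuck-at-1, inverted output ✓; others ✗
  U2: stuck-at-0, inverted output ✓; others ✗
  U3: stuck-at-0, inverted output ✓; others ✗
  U4: stuck-at-1, inverted output ✓; others ✗
  U5: stuck-at-1, inverted output ✓; others ✗
Consistent faults: {U0 stuck-at-0, U0 inverted output, U1 stuck-at-1, U1 inverted output, U2 stuck-at-0, U2 inverted output, U3 stuck-at-0, U3 inverted output, U4 stuck-at-1, U4 inverted output, U5 stuck-at-1, U5 inverted output} — 12 in all.

12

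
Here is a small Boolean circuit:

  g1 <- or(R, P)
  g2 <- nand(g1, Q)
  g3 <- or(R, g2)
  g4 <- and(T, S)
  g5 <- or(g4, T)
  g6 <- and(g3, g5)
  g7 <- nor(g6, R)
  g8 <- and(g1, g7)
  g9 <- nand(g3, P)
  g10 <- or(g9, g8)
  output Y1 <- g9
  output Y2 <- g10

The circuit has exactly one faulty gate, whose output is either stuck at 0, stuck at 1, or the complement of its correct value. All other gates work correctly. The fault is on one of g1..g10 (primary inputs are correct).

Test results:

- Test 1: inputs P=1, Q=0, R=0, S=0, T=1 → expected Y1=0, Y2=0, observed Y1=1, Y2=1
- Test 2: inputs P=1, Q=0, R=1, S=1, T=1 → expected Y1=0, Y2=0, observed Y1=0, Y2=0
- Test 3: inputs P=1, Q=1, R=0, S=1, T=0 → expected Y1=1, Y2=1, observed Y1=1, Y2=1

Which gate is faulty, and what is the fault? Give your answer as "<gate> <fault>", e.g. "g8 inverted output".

g2 stuck-at-0

Fault-free values for test 1 (P=1, Q=0, R=0, S=0, T=1): g1=1, g2=1, g3=1, g4=0, g5=1, g6=1, g7=0, g8=0, g9=0, g10=0, giving Y1=0, Y2=0. Observed Y1=1, Y2=1.
Test 1: faults giving observed Y1=1, Y2=1 are {g2 stuck-at-0, g2 inverted output, g3 stuck-at-0, g3 inverted output, g9 stuck-at-1, g9 inverted output}.
Test 2 (P=1, Q=0, R=1, S=1, T=1): fault-free g1=1, g2=1, g3=1, g4=1, g5=1, g6=1, g7=0, g8=0, g9=0, g10=0 → Y1=0, Y2=0; observed Y1=0, Y2=0. Eliminates g3 stuck-at-0, g3 inverted output, g9 stuck-at-1, g9 inverted output.
Test 3 (P=1, Q=1, R=0, S=1, T=0): fault-free g1=1, g2=0, g3=0, g4=0, g5=0, g6=0, g7=1, g8=1, g9=1, g10=1 → Y1=1, Y2=1; observed Y1=1, Y2=1. Eliminates g2 inverted output.
Only g2 stuck-at-0 is consistent with every test.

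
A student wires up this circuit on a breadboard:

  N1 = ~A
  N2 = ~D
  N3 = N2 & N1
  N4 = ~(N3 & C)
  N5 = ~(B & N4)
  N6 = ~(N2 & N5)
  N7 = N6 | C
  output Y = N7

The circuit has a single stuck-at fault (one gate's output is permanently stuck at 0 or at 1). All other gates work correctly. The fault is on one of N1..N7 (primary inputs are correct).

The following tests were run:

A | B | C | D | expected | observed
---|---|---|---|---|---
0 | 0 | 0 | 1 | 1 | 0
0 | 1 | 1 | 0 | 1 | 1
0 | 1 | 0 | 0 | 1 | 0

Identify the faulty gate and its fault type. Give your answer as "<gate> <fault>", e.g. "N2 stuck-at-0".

Fault-free values for test 1 (A=0, B=0, C=0, D=1): N1=1, N2=0, N3=0, N4=1, N5=1, N6=1, N7=1, giving Y=1. Observed 0.
Test 1: faults giving observed 0 are {N2 stuck-at-1, N6 stuck-at-0, N7 stuck-at-0}.
Test 2 (A=0, B=1, C=1, D=0): fault-free N1=1, N2=1, N3=1, N4=0, N5=1, N6=0, N7=1 → 1; observed 1. Eliminates N7 stuck-at-0.
Test 3 (A=0, B=1, C=0, D=0): fault-free N1=1, N2=1, N3=1, N4=1, N5=0, N6=1, N7=1 → 1; observed 0. Eliminates N2 stuck-at-1.
Only N6 stuck-at-0 is consistent with every test.

N6 stuck-at-0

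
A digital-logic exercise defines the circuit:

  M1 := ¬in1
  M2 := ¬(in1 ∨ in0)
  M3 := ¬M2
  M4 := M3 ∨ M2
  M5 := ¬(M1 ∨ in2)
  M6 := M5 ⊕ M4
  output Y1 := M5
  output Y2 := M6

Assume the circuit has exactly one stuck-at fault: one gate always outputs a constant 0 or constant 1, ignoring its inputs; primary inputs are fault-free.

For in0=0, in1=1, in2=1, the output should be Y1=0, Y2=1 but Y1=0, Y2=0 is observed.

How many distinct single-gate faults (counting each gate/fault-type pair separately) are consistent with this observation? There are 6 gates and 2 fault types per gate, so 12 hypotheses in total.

3

Fault-free: M1=0, M2=0, M3=1, M4=1, M5=0, M6=1 → Y1=0, Y2=1. Observed Y1=0, Y2=0.
  M1 stuck-at-0: output Y1=0, Y2=1 ✗
  M1 stuck-at-1: output Y1=0, Y2=1 ✗
  M2 stuck-at-0: output Y1=0, Y2=1 ✗
  M2 stuck-at-1: output Y1=0, Y2=1 ✗
  M3 stuck-at-0: output Y1=0, Y2=0 ✓
  M3 stuck-at-1: output Y1=0, Y2=1 ✗
  M4 stuck-at-0: output Y1=0, Y2=0 ✓
  M4 stuck-at-1: output Y1=0, Y2=1 ✗
  M5 stuck-at-0: output Y1=0, Y2=1 ✗
  M5 stuck-at-1: output Y1=1, Y2=0 ✗
  M6 stuck-at-0: output Y1=0, Y2=0 ✓
  M6 stuck-at-1: output Y1=0, Y2=1 ✗
Consistent faults: {M3 stuck-at-0, M4 stuck-at-0, M6 stuck-at-0} — 3 in all.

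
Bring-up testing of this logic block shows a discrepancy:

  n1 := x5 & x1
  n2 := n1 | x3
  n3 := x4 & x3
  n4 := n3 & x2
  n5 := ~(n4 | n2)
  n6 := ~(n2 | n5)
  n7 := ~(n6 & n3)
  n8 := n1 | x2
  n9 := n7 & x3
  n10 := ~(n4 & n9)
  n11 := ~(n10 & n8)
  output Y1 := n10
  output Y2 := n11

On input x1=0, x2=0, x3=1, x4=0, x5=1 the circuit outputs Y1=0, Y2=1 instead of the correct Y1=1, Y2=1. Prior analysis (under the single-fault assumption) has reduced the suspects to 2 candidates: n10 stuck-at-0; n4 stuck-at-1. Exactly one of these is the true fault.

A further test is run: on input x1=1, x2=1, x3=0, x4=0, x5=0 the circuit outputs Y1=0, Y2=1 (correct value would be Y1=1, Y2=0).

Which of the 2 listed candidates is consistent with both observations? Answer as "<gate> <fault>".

n10 stuck-at-0

Evaluate each candidate on input x1=1, x2=1, x3=0, x4=0, x5=0:
  n10 stuck-at-0: n1=0, n2=0, n3=0, n4=0, n5=1, n6=0, n7=1, n8=1, n9=0, n10=0 [stuck-at-0], n11=1 → Y1=0, Y2=1 — matches
  n4 stuck-at-1: n1=0, n2=0, n3=0, n4=1 [stuck-at-1], n5=0, n6=1, n7=1, n8=1, n9=0, n10=1, n11=0 → Y1=1, Y2=0 — eliminated
Only n10 stuck-at-0 reproduces the observed Y1=0, Y2=1.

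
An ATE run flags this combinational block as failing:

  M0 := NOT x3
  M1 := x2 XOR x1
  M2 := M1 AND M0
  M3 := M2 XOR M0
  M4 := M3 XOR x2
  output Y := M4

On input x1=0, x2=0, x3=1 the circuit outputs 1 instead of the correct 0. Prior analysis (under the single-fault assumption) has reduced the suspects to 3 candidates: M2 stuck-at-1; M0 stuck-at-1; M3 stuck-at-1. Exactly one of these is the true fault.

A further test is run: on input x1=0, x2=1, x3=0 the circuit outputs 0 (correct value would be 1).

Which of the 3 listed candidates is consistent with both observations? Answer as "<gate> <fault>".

M3 stuck-at-1

Evaluate each candidate on input x1=0, x2=1, x3=0:
  M2 stuck-at-1: M0=1, M1=1, M2=1 [stuck-at-1], M3=0, M4=1 → 1 — eliminated
  M0 stuck-at-1: M0=1 [stuck-at-1], M1=1, M2=1, M3=0, M4=1 → 1 — eliminated
  M3 stuck-at-1: M0=1, M1=1, M2=1, M3=1 [stuck-at-1], M4=0 → 0 — matches
Only M3 stuck-at-1 reproduces the observed 0.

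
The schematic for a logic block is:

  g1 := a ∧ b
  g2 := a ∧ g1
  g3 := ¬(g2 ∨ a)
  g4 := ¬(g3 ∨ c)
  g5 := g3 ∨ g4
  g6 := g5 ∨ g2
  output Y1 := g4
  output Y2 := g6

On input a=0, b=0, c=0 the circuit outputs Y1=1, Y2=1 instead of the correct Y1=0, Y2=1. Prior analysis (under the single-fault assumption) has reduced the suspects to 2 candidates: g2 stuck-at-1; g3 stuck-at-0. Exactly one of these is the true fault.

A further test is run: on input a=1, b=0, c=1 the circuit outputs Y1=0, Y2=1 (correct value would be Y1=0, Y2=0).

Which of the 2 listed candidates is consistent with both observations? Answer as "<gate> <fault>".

Evaluate each candidate on input a=1, b=0, c=1:
  g2 stuck-at-1: g1=0, g2=1 [stuck-at-1], g3=0, g4=0, g5=0, g6=1 → Y1=0, Y2=1 — matches
  g3 stuck-at-0: g1=0, g2=0, g3=0 [stuck-at-0], g4=0, g5=0, g6=0 → Y1=0, Y2=0 — eliminated
Only g2 stuck-at-1 reproduces the observed Y1=0, Y2=1.

g2 stuck-at-1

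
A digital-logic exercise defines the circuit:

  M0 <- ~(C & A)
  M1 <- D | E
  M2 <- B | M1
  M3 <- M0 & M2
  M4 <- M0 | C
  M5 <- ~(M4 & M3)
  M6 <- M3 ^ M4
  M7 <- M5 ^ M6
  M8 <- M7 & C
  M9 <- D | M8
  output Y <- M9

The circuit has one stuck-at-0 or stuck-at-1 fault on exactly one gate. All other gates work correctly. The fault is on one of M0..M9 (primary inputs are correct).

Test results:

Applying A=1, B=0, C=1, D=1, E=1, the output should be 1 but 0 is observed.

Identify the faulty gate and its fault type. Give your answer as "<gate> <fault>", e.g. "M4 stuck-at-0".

M9 stuck-at-0

Fault-free values for test 1 (A=1, B=0, C=1, D=1, E=1): M0=0, M1=1, M2=1, M3=0, M4=1, M5=1, M6=1, M7=0, M8=0, M9=1, giving Y=1. Observed 0.
Test 1: faults giving observed 0 are {M9 stuck-at-0}.
Only M9 stuck-at-0 is consistent with every test.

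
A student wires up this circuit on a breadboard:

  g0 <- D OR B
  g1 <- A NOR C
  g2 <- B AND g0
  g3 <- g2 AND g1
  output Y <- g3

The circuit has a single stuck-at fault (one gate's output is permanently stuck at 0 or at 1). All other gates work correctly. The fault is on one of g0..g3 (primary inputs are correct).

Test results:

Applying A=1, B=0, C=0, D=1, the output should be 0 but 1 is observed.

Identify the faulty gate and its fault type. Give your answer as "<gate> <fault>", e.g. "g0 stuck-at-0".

g3 stuck-at-1

Fault-free values for test 1 (A=1, B=0, C=0, D=1): g0=1, g1=0, g2=0, g3=0, giving Y=0. Observed 1.
Test 1: faults giving observed 1 are {g3 stuck-at-1}.
Only g3 stuck-at-1 is consistent with every test.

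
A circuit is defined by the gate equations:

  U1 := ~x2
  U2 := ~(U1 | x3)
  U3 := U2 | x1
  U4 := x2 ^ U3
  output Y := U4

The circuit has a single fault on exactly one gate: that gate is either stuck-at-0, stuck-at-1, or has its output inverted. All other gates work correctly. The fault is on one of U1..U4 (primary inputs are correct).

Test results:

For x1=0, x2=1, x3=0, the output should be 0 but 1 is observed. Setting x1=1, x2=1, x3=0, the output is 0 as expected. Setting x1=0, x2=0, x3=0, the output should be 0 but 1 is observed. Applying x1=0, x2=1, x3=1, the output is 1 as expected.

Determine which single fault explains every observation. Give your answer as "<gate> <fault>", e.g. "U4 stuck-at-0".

Fault-free values for test 1 (x1=0, x2=1, x3=0): U1=0, U2=1, U3=1, U4=0, giving Y=0. Observed 1.
Test 1: faults giving observed 1 are {U1 stuck-at-1, U1 inverted output, U2 stuck-at-0, U2 inverted output, U3 stuck-at-0, U3 inverted output, U4 stuck-at-1, U4 inverted output}.
Test 2 (x1=1, x2=1, x3=0): fault-free U1=0, U2=1, U3=1, U4=0 → 0; observed 0. Eliminates U3 stuck-at-0, U3 inverted output, U4 stuck-at-1, U4 inverted output.
Test 3 (x1=0, x2=0, x3=0): fault-free U1=1, U2=0, U3=0, U4=0 → 0; observed 1. Eliminates U1 stuck-at-1, U2 stuck-at-0.
Test 4 (x1=0, x2=1, x3=1): fault-free U1=0, U2=0, U3=0, U4=1 → 1; observed 1. Eliminates U2 inverted output.
Only U1 inverted output is consistent with every test.

U1 inverted output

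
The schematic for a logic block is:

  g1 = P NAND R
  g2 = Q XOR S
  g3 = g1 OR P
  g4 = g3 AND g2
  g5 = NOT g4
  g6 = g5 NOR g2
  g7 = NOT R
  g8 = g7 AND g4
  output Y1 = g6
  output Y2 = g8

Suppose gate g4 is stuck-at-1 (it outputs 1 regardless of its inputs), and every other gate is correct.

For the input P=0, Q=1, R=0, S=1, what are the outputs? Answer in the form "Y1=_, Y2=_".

Y1=1, Y2=1

Propagate with g4 forced: g1=1, g2=0, g3=1, g4=1 [stuck-at-1], g5=0, g6=1, g7=1, g8=1.
So the outputs are Y1=1, Y2=1. (Without the fault they would be Y1=0, Y2=0.)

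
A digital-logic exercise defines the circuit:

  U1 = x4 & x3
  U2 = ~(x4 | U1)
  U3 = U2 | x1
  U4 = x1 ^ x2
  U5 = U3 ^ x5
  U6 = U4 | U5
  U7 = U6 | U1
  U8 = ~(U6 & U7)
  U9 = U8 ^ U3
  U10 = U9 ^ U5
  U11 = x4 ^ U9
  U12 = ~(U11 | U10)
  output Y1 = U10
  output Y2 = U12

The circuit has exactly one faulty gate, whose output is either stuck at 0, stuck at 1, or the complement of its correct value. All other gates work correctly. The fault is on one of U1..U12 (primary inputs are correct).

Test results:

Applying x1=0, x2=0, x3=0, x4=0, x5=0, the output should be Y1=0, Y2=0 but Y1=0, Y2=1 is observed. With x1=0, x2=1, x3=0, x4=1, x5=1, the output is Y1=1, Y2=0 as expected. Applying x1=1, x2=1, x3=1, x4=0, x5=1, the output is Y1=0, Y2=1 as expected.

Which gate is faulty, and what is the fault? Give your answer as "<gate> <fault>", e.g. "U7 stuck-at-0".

U11 stuck-at-0

Fault-free values for test 1 (x1=0, x2=0, x3=0, x4=0, x5=0): U1=0, U2=1, U3=1, U4=0, U5=1, U6=1, U7=1, U8=0, U9=1, U10=0, U11=1, U12=0, giving Y1=0, Y2=0. Observed Y1=0, Y2=1.
Test 1: faults giving observed Y1=0, Y2=1 are {U5 stuck-at-0, U5 inverted output, U11 stuck-at-0, U11 inverted output, U12 stuck-at-1, U12 inverted output}.
Test 2 (x1=0, x2=1, x3=0, x4=1, x5=1): fault-free U1=0, U2=0, U3=0, U4=1, U5=1, U6=1, U7=1, U8=0, U9=0, U10=1, U11=1, U12=0 → Y1=1, Y2=0; observed Y1=1, Y2=0. Eliminates U5 stuck-at-0, U5 inverted output, U12 stuck-at-1, U12 inverted output.
Test 3 (x1=1, x2=1, x3=1, x4=0, x5=1): fault-free U1=0, U2=1, U3=1, U4=0, U5=0, U6=0, U7=0, U8=1, U9=0, U10=0, U11=0, U12=1 → Y1=0, Y2=1; observed Y1=0, Y2=1. Eliminates U11 inverted output.
Only U11 stuck-at-0 is consistent with every test.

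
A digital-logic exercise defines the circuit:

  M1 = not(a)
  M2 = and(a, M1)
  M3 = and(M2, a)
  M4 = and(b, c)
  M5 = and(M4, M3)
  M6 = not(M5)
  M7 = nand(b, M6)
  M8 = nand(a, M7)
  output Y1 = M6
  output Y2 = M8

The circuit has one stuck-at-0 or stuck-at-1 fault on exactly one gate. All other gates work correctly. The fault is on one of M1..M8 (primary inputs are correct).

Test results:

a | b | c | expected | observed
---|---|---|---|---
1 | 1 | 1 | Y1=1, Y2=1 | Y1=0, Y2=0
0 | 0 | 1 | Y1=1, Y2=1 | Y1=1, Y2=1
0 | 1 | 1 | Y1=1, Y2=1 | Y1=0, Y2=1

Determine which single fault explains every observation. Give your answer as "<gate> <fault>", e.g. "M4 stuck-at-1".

M3 stuck-at-1

Fault-free values for test 1 (a=1, b=1, c=1): M1=0, M2=0, M3=0, M4=1, M5=0, M6=1, M7=0, M8=1, giving Y1=1, Y2=1. Observed Y1=0, Y2=0.
Test 1: faults giving observed Y1=0, Y2=0 are {M1 stuck-at-1, M2 stuck-at-1, M3 stuck-at-1, M5 stuck-at-1, M6 stuck-at-0}.
Test 2 (a=0, b=0, c=1): fault-free M1=1, M2=0, M3=0, M4=0, M5=0, M6=1, M7=1, M8=1 → Y1=1, Y2=1; observed Y1=1, Y2=1. Eliminates M5 stuck-at-1, M6 stuck-at-0.
Test 3 (a=0, b=1, c=1): fault-free M1=1, M2=0, M3=0, M4=1, M5=0, M6=1, M7=0, M8=1 → Y1=1, Y2=1; observed Y1=0, Y2=1. Eliminates M1 stuck-at-1, M2 stuck-at-1.
Only M3 stuck-at-1 is consistent with every test.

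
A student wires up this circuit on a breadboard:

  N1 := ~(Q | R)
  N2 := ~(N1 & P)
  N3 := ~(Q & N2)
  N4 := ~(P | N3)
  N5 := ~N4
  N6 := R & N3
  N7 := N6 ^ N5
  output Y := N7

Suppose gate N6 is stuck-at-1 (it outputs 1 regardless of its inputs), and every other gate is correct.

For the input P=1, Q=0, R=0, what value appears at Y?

Propagate with N6 forced: N1=1, N2=0, N3=1, N4=0, N5=1, N6=1 [stuck-at-1], N7=0.
So Y = 0. (Without the fault it would be 1.)

0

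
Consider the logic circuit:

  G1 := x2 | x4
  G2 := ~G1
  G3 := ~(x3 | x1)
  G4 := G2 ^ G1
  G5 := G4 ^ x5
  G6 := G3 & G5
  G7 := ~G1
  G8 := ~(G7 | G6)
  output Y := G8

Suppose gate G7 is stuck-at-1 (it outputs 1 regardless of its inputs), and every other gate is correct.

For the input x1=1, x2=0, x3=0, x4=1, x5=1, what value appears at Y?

0

Propagate with G7 forced: G1=1, G2=0, G3=0, G4=1, G5=0, G6=0, G7=1 [stuck-at-1], G8=0.
So Y = 0. (Without the fault it would be 1.)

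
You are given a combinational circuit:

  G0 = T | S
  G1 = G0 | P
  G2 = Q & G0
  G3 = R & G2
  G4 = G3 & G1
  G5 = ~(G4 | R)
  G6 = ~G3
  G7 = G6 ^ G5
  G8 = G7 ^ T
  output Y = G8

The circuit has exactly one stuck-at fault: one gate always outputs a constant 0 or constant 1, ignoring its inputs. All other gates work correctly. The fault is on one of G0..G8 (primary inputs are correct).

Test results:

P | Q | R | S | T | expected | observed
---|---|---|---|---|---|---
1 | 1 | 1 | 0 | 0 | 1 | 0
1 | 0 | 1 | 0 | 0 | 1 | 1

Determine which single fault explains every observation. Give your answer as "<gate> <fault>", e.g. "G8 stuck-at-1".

G0 stuck-at-1

Fault-free values for test 1 (P=1, Q=1, R=1, S=0, T=0): G0=0, G1=1, G2=0, G3=0, G4=0, G5=0, G6=1, G7=1, G8=1, giving Y=1. Observed 0.
Test 1: faults giving observed 0 are {G0 stuck-at-1, G2 stuck-at-1, G3 stuck-at-1, G5 stuck-at-1, G6 stuck-at-0, G7 stuck-at-0, G8 stuck-at-0}.
Test 2 (P=1, Q=0, R=1, S=0, T=0): fault-free G0=0, G1=1, G2=0, G3=0, G4=0, G5=0, G6=1, G7=1, G8=1 → 1; observed 1. Eliminates G2 stuck-at-1, G3 stuck-at-1, G5 stuck-at-1, G6 stuck-at-0, G7 stuck-at-0, G8 stuck-at-0.
Only G0 stuck-at-1 is consistent with every test.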